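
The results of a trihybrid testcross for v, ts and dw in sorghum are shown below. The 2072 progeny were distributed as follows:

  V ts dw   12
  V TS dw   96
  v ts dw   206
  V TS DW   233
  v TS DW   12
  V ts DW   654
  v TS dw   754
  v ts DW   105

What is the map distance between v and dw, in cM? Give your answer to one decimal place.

The two most frequent reciprocal classes, V ts DW and v TS dw, are the parental types, so the F1 was V ts DW / v TS dw.
The two rarest classes, V ts dw and v TS DW, are the double crossovers. Comparing them with the parentals, only the dw allele has switched, so dw is the middle locus and the order is ts – dw – v.
Crossovers in the dw–v interval produce the single-crossover classes v ts DW and V TS dw (105 + 96 = 201) plus the double crossovers (24).
RF(dw–v) = (201 + 24) / 2072 = 225/2072 = 0.1086 → 10.9 cM.

10.9 cM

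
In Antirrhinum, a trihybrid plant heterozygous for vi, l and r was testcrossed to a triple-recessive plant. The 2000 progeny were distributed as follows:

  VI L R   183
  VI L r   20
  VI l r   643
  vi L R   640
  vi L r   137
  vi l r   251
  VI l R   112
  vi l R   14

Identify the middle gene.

The two most frequent reciprocal classes, VI l r and vi L R, are the parental types, so the F1 was VI l r / vi L R.
The two rarest classes, VI L r and vi l R, are the double crossovers. Comparing them with the parentals, only the l allele has switched, so l is the middle locus and the order is vi – l – r.

l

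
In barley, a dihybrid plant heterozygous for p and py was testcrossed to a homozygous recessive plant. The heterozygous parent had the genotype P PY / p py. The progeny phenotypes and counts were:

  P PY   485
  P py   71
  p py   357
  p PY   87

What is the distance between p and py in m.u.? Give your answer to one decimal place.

The recombinant classes are P py and p PY: 71 + 87 = 158.
Recombination frequency = 158/1000 = 0.1580 ≈ 15.8%, i.e. 15.8 m.u.

15.8 m.u.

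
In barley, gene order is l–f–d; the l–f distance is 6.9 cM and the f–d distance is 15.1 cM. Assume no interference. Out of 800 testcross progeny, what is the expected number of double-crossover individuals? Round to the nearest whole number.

8

Map distances give recombination frequencies of 0.069 and 0.151 for the two intervals.
With no interference, expected double-crossover frequency = 0.069 × 0.151 = 0.01042.
Expected number = 0.01042 × 800 = 8.34 ≈ 8.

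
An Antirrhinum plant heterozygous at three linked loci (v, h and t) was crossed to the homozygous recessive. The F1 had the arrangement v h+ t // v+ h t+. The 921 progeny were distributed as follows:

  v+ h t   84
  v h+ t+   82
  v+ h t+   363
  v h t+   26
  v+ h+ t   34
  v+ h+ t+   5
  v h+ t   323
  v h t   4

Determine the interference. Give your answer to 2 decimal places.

The two rarest classes, v h t and v+ h+ t+, are the double crossovers. Comparing them with the parentals, only the h allele has switched, so h is the middle locus and the order is v – h – t.
v–h: (60 + 9)/921 = 0.0749; h–t: (166 + 9)/921 = 0.1900.
Expected DCO frequency = 0.0749 × 0.1900 ≈ 0.01423; observed = 9/921 ≈ 0.00977.
Coefficient of coincidence = 0.00977/0.01423 ≈ 0.69; interference = 1 − 0.69 = 0.31.

0.31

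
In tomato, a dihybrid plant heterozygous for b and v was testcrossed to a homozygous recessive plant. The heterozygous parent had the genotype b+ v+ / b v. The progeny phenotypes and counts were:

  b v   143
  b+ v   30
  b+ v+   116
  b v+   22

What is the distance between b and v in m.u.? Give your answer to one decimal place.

16.7 m.u.

The recombinant classes are b+ v and b v+: 30 + 22 = 52.
Recombination frequency = 52/311 = 0.1672 ≈ 16.7%, i.e. 16.7 m.u.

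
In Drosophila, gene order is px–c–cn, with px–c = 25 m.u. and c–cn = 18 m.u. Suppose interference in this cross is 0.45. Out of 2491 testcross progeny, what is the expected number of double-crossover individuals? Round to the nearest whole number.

Map distances give recombination frequencies of 0.250 and 0.180 for the two intervals.
With interference 0.45 (so coincidence = 0.55), expected double-crossover frequency = 0.250 × 0.180 × 0.55 = 0.02475.
Expected number = 0.02475 × 2491 = 61.65 ≈ 62.

62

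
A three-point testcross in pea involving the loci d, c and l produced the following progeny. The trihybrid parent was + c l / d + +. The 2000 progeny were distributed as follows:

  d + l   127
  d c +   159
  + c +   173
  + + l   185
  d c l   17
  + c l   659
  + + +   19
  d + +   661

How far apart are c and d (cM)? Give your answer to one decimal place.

The two rarest classes, d c l and + + +, are the double crossovers. Comparing them with the parentals, only the d allele has switched, so d is the middle locus and the order is c – d – l.
Crossovers in the c–d interval produce the single-crossover classes + + l and d c + (185 + 159 = 344) plus the double crossovers (36).
RF(c–d) = (344 + 36) / 2000 = 380/2000 = 0.1900 → 19.0 cM.

19.0 cM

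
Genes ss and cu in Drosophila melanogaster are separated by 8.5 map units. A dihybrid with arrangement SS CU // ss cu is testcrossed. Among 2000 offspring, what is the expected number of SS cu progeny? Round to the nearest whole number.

85

A map distance of 8.5 map units corresponds to a recombination frequency of 0.085.
The F1 is SS CU / ss cu, so SS cu is a recombinant gamete class with expected frequency r/2 = 0.085/2 = 0.0425.
Expected number = 0.0425 × 2000 = 85.00 ≈ 85.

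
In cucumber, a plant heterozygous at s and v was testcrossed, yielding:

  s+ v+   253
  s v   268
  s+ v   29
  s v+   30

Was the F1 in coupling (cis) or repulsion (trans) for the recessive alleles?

cis

The two most frequent classes are s+ v+ (253) and s v (268); these are the parental (non-recombinant) types.
So the F1 carried s+ v+ on one chromosome and s v on the other — the recessive alleles are on the same chromosome (cis / coupling).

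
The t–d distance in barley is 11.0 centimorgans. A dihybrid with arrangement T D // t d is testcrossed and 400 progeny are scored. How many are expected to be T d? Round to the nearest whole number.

22

A map distance of 11.0 centimorgans corresponds to a recombination frequency of 0.110.
The F1 is T D / t d, so T d is a recombinant gamete class with expected frequency r/2 = 0.110/2 = 0.0550.
Expected number = 0.0550 × 400 = 22.00 ≈ 22.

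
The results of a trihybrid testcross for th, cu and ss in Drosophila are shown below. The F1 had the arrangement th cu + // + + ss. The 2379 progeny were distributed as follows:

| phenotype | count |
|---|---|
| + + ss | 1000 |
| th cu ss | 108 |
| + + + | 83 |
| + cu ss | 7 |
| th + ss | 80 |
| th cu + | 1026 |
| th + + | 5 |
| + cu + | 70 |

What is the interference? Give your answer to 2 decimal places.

The two rarest classes, th + + and + cu ss, are the double crossovers. Comparing them with the parentals, only the cu allele has switched, so cu is the middle locus and the order is th – cu – ss.
th–cu: (150 + 12)/2379 = 0.0681; cu–ss: (191 + 12)/2379 = 0.0853.
Expected DCO frequency = 0.0681 × 0.0853 ≈ 0.00581; observed = 12/2379 ≈ 0.00504.
Coefficient of coincidence = 0.00504/0.00581 ≈ 0.87; interference = 1 − 0.87 = 0.13.

0.13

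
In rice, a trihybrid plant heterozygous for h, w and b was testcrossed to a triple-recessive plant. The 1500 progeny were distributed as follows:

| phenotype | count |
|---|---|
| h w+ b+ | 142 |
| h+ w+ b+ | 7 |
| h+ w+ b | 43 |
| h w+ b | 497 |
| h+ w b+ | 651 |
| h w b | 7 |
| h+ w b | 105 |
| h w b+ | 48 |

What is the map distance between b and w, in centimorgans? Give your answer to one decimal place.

The two most frequent reciprocal classes, h+ w b+ and h w+ b, are the parental types, so the F1 was h+ w b+ / h w+ b.
The two rarest classes, h+ w+ b+ and h w b, are the double crossovers. Comparing them with the parentals, only the w allele has switched, so w is the middle locus and the order is b – w – h.
Crossovers in the b–w interval produce the single-crossover classes h+ w b and h w+ b+ (105 + 142 = 247) plus the double crossovers (14).
RF(b–w) = (247 + 14) / 1500 = 261/1500 = 0.1740 → 17.4 centimorgans.

17.4 centimorgans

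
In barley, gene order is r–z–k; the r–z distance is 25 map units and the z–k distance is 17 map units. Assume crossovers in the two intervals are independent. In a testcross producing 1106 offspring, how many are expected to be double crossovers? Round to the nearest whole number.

Map distances give recombination frequencies of 0.250 and 0.170 for the two intervals.
With no interference, expected double-crossover frequency = 0.250 × 0.170 = 0.04250.
Expected number = 0.04250 × 1106 = 47.01 ≈ 47.

47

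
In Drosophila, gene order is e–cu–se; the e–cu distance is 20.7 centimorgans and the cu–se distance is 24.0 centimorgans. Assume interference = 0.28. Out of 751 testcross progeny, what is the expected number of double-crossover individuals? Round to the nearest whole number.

27

Map distances give recombination frequencies of 0.207 and 0.240 for the two intervals.
With interference 0.28 (so coincidence = 0.72), expected double-crossover frequency = 0.207 × 0.240 × 0.72 = 0.03577.
Expected number = 0.03577 × 751 = 26.86 ≈ 27.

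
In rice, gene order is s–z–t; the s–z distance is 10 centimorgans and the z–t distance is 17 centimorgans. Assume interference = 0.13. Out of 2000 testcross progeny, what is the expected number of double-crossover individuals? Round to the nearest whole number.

30

Map distances give recombination frequencies of 0.100 and 0.170 for the two intervals.
With interference 0.13 (so coincidence = 0.87), expected double-crossover frequency = 0.100 × 0.170 × 0.87 = 0.01479.
Expected number = 0.01479 × 2000 = 29.58 ≈ 30.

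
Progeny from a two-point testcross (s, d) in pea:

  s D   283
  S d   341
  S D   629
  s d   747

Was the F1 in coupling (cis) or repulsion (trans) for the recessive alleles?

The two most frequent classes are S D (629) and s d (747); these are the parental (non-recombinant) types.
So the F1 carried S D on one chromosome and s d on the other — the recessive alleles are on the same chromosome (cis / coupling).

cis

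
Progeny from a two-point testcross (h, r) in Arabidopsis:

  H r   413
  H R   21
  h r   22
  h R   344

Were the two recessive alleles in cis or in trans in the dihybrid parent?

trans

The two most frequent classes are H r (413) and h R (344); these are the parental (non-recombinant) types.
So the F1 carried H r on one chromosome and h R on the other — the recessive alleles are on opposite chromosomes (trans / repulsion).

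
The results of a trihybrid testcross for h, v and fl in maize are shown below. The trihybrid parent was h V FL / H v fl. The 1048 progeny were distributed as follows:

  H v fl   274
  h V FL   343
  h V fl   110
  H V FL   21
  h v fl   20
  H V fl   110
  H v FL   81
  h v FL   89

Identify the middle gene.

The two rarest classes, H V FL and h v fl, are the double crossovers. Comparing them with the parentals, only the h allele has switched, so h is the middle locus and the order is v – h – fl.

h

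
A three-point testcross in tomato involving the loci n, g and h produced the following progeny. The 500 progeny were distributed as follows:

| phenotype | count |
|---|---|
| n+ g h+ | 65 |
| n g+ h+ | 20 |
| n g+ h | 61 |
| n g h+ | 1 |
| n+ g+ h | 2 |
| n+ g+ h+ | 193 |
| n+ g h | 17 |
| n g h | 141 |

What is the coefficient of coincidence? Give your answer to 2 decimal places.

0.29

The two most frequent reciprocal classes, n g h and n+ g+ h+, are the parental types, so the F1 was n g h / n+ g+ h+.
The two rarest classes, n g h+ and n+ g+ h, are the double crossovers. Comparing them with the parentals, only the h allele has switched, so h is the middle locus and the order is n – h – g.
n–h: (37 + 3)/500 = 0.0800; h–g: (126 + 3)/500 = 0.2580.
Expected DCO frequency = 0.0800 × 0.2580 ≈ 0.02064; observed = 3/500 ≈ 0.00600.
Coefficient of coincidence = 0.00600/0.02064 ≈ 0.29.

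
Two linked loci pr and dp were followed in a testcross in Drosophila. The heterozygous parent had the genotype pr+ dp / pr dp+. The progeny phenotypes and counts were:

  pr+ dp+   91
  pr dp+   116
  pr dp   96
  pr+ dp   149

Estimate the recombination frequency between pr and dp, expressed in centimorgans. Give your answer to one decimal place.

The recombinant classes are pr+ dp+ and pr dp: 91 + 96 = 187.
Recombination frequency = 187/452 = 0.4137 ≈ 41.4%, i.e. 41.4 centimorgans.

41.4 centimorgans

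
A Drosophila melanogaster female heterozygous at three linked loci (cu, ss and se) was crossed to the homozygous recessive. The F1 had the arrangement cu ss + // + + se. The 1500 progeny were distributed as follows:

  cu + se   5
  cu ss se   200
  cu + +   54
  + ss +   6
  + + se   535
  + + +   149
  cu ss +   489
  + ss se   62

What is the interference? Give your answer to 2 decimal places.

0.64

The two rarest classes, + ss + and cu + se, are the double crossovers. Comparing them with the parentals, only the cu allele has switched, so cu is the middle locus and the order is se – cu – ss.
se–cu: (349 + 11)/1500 = 0.2400; cu–ss: (116 + 11)/1500 = 0.0847.
Expected DCO frequency = 0.2400 × 0.0847 ≈ 0.02033; observed = 11/1500 ≈ 0.00733.
Coefficient of coincidence = 0.00733/0.02033 ≈ 0.36; interference = 1 − 0.36 = 0.64.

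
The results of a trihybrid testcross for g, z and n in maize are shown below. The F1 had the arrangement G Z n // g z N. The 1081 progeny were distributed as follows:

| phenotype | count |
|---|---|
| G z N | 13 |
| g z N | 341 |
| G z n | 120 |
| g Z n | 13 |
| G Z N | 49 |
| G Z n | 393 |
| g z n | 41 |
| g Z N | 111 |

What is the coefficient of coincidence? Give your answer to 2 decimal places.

The two rarest classes, g Z n and G z N, are the double crossovers. Comparing them with the parentals, only the g allele has switched, so g is the middle locus and the order is n – g – z.
n–g: (90 + 26)/1081 = 0.1073; g–z: (231 + 26)/1081 = 0.2377.
Expected DCO frequency = 0.1073 × 0.2377 ≈ 0.02551; observed = 26/1081 ≈ 0.02405.
Coefficient of coincidence = 0.02405/0.02551 ≈ 0.94.

0.94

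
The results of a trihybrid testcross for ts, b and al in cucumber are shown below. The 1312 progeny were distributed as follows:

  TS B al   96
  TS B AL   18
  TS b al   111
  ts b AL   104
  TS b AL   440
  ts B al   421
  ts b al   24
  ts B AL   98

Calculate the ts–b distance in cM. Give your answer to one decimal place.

18.4 cM

The two most frequent reciprocal classes, TS b AL and ts B al, are the parental types, so the F1 was TS b AL / ts B al.
The two rarest classes, TS B AL and ts b al, are the double crossovers. Comparing them with the parentals, only the b allele has switched, so b is the middle locus and the order is ts – b – al.
Crossovers in the ts–b interval produce the single-crossover classes ts b AL and TS B al (104 + 96 = 200) plus the double crossovers (42).
RF(ts–b) = (200 + 42) / 1312 = 242/1312 = 0.1845 → 18.4 cM.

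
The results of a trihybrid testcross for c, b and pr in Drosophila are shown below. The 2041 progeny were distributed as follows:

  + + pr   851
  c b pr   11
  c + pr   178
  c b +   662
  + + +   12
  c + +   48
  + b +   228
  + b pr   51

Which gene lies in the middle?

pr

The two most frequent reciprocal classes, + + pr and c b +, are the parental types, so the F1 was + + pr / c b +.
The two rarest classes, + + + and c b pr, are the double crossovers. Comparing them with the parentals, only the pr allele has switched, so pr is the middle locus and the order is c – pr – b.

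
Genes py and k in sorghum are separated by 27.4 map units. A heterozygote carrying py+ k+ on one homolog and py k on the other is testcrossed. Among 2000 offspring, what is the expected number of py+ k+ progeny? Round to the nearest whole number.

726

A map distance of 27.4 map units corresponds to a recombination frequency of 0.274.
The F1 is py+ k+ / py k, so py+ k+ is a parental gamete class with expected frequency (1 − r)/2 = 0.726/2 = 0.3630.
Expected number = 0.3630 × 2000 = 726.00 ≈ 726.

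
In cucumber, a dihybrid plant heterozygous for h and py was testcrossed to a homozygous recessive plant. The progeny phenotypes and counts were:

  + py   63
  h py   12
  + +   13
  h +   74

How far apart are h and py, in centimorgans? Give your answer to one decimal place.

The two most frequent classes, + py (63) and h + (74), are the parental types, so the F1 was + py / h +.
The recombinant classes are + + and h py: 13 + 12 = 25.
Recombination frequency = 25/162 = 0.1543 ≈ 15.4%, i.e. 15.4 centimorgans.

15.4 centimorgans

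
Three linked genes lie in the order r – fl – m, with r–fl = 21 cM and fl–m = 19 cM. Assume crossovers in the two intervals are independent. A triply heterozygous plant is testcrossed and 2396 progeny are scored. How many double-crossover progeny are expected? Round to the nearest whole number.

Map distances give recombination frequencies of 0.210 and 0.190 for the two intervals.
With no interference, expected double-crossover frequency = 0.210 × 0.190 = 0.03990.
Expected number = 0.03990 × 2396 = 95.60 ≈ 96.

96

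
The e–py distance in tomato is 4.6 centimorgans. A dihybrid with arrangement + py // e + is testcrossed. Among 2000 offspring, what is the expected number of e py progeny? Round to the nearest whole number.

46

A map distance of 4.6 centimorgans corresponds to a recombination frequency of 0.046.
The F1 is + py / e +, so e py is a recombinant gamete class with expected frequency r/2 = 0.046/2 = 0.0230.
Expected number = 0.0230 × 2000 = 46.00 ≈ 46.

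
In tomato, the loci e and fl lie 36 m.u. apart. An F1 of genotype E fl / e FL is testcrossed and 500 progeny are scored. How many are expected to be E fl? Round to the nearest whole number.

160

A map distance of 36 m.u. corresponds to a recombination frequency of 0.360.
The F1 is E fl / e FL, so E fl is a parental gamete class with expected frequency (1 − r)/2 = 0.640/2 = 0.3200.
Expected number = 0.3200 × 500 = 160.00 ≈ 160.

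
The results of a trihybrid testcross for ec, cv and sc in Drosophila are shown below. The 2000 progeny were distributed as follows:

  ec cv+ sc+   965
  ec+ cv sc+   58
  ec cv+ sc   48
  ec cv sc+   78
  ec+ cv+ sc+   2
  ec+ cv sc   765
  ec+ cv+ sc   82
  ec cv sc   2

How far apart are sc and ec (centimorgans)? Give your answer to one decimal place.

5.5 centimorgans

The two most frequent reciprocal classes, ec cv+ sc+ and ec+ cv sc, are the parental types, so the F1 was ec cv+ sc+ / ec+ cv sc.
The two rarest classes, ec+ cv+ sc+ and ec cv sc, are the double crossovers. Comparing them with the parentals, only the ec allele has switched, so ec is the middle locus and the order is cv – ec – sc.
Crossovers in the ec–sc interval produce the single-crossover classes ec cv+ sc and ec+ cv sc+ (48 + 58 = 106) plus the double crossovers (4).
RF(ec–sc) = (106 + 4) / 2000 = 110/2000 = 0.0550 → 5.5 centimorgans.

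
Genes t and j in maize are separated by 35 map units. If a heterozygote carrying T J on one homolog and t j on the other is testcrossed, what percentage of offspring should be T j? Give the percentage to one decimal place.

A map distance of 35 map units corresponds to a recombination frequency of 0.350.
The F1 is T J / t j, so T j is a recombinant gamete class with expected frequency r/2 = 0.350/2 = 0.1750.
That is 0.1750 = 17.5% of the progeny.

17.5%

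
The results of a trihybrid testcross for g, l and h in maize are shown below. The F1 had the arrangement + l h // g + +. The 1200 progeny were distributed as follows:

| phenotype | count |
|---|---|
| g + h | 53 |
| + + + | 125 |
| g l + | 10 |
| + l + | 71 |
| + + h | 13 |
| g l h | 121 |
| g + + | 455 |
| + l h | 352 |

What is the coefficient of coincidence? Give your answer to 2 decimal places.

0.70

The two rarest classes, + + h and g l +, are the double crossovers. Comparing them with the parentals, only the l allele has switched, so l is the middle locus and the order is g – l – h.
g–l: (246 + 23)/1200 = 0.2242; l–h: (124 + 23)/1200 = 0.1225.
Expected DCO frequency = 0.2242 × 0.1225 ≈ 0.02746; observed = 23/1200 ≈ 0.01917.
Coefficient of coincidence = 0.01917/0.02746 ≈ 0.70.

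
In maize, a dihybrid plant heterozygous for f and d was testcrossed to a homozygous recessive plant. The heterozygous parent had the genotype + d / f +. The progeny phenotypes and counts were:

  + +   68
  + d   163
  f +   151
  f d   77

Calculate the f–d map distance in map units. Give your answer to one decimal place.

31.6 map units

The recombinant classes are + + and f d: 68 + 77 = 145.
Recombination frequency = 145/459 = 0.3159 ≈ 31.6%, i.e. 31.6 map units.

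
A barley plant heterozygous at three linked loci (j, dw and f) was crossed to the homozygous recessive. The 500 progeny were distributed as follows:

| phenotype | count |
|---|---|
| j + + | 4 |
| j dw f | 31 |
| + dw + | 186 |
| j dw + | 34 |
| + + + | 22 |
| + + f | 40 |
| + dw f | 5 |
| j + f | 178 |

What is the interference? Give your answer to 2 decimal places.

The two most frequent reciprocal classes, + dw + and j + f, are the parental types, so the F1 was + dw + / j + f.
The two rarest classes, + dw f and j + +, are the double crossovers. Comparing them with the parentals, only the f allele has switched, so f is the middle locus and the order is dw – f – j.
dw–f: (53 + 9)/500 = 0.1240; f–j: (74 + 9)/500 = 0.1660.
Expected DCO frequency = 0.1240 × 0.1660 ≈ 0.02058; observed = 9/500 ≈ 0.01800.
Coefficient of coincidence = 0.01800/0.02058 ≈ 0.87; interference = 1 − 0.87 = 0.13.

0.13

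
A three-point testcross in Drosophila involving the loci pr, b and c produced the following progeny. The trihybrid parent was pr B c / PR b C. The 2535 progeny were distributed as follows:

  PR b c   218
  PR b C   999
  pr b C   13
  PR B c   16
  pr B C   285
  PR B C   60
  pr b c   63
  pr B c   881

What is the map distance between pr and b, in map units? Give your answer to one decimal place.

The two rarest classes, PR B c and pr b C, are the double crossovers. Comparing them with the parentals, only the pr allele has switched, so pr is the middle locus and the order is c – pr – b.
Crossovers in the pr–b interval produce the single-crossover classes pr b c and PR B C (63 + 60 = 123) plus the double crossovers (29).
RF(pr–b) = (123 + 29) / 2535 = 152/2535 = 0.0600 → 6.0 map units.

6.0 map units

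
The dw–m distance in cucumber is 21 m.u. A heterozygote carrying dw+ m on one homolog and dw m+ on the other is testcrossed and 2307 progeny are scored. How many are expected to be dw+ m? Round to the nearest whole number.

911

A map distance of 21 m.u. corresponds to a recombination frequency of 0.210.
The F1 is dw+ m / dw m+, so dw+ m is a parental gamete class with expected frequency (1 − r)/2 = 0.790/2 = 0.3950.
Expected number = 0.3950 × 2307 = 911.26 ≈ 911.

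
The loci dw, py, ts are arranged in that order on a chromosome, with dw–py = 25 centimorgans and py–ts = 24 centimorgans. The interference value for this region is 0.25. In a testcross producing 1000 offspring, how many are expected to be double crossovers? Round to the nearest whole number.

45

Map distances give recombination frequencies of 0.250 and 0.240 for the two intervals.
With interference 0.25 (so coincidence = 0.75), expected double-crossover frequency = 0.250 × 0.240 × 0.75 = 0.04500.
Expected number = 0.04500 × 1000 = 45.00 ≈ 45.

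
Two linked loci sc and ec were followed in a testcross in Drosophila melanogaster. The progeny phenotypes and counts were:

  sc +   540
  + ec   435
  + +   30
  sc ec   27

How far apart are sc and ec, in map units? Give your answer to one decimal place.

5.5 map units

The two most frequent classes, + ec (435) and sc + (540), are the parental types, so the F1 was + ec / sc +.
The recombinant classes are + + and sc ec: 30 + 27 = 57.
Recombination frequency = 57/1032 = 0.0552 ≈ 5.5%, i.e. 5.5 map units.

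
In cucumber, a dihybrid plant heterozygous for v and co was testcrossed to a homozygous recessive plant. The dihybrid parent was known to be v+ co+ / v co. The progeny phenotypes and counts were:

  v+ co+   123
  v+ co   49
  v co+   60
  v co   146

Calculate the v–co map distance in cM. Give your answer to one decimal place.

The recombinant classes are v+ co and v co+: 49 + 60 = 109.
Recombination frequency = 109/378 = 0.2884 ≈ 28.8%, i.e. 28.8 cM.

28.8 cM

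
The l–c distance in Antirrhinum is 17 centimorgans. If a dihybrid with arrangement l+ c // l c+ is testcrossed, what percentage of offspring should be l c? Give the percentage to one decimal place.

8.5%

A map distance of 17 centimorgans corresponds to a recombination frequency of 0.170.
The F1 is l+ c / l c+, so l c is a recombinant gamete class with expected frequency r/2 = 0.170/2 = 0.0850.
That is 0.0850 = 8.5% of the progeny.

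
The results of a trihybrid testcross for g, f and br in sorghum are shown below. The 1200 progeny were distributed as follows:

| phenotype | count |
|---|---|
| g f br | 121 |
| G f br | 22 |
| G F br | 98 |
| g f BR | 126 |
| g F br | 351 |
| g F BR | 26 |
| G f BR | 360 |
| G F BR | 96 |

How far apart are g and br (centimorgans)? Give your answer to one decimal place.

The two most frequent reciprocal classes, G f BR and g F br, are the parental types, so the F1 was G f BR / g F br.
The two rarest classes, G f br and g F BR, are the double crossovers. Comparing them with the parentals, only the br allele has switched, so br is the middle locus and the order is g – br – f.
Crossovers in the g–br interval produce the single-crossover classes g f BR and G F br (126 + 98 = 224) plus the double crossovers (48).
RF(g–br) = (224 + 48) / 1200 = 272/1200 = 0.2267 → 22.7 centimorgans.

22.7 centimorgans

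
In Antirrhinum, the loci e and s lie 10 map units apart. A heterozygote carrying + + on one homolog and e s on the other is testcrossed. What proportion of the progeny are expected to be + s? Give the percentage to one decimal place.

5.0%

A map distance of 10 map units corresponds to a recombination frequency of 0.100.
The F1 is + + / e s, so + s is a recombinant gamete class with expected frequency r/2 = 0.100/2 = 0.0500.
That is 0.0500 = 5.0% of the progeny.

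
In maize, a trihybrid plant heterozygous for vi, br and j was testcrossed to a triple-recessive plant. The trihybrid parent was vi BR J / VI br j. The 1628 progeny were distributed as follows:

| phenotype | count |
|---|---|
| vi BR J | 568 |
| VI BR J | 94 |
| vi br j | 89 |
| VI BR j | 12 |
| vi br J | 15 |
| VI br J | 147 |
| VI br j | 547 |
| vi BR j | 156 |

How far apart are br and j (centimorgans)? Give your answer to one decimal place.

The two rarest classes, vi br J and VI BR j, are the double crossovers. Comparing them with the parentals, only the br allele has switched, so br is the middle locus and the order is vi – br – j.
Crossovers in the br–j interval produce the single-crossover classes vi BR j and VI br J (156 + 147 = 303) plus the double crossovers (27).
RF(br–j) = (303 + 27) / 1628 = 330/1628 = 0.2027 → 20.3 centimorgans.

20.3 centimorgans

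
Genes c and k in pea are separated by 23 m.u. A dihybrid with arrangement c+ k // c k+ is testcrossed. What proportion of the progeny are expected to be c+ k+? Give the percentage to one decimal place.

11.5%

A map distance of 23 m.u. corresponds to a recombination frequency of 0.230.
The F1 is c+ k / c k+, so c+ k+ is a recombinant gamete class with expected frequency r/2 = 0.230/2 = 0.1150.
That is 0.1150 = 11.5% of the progeny.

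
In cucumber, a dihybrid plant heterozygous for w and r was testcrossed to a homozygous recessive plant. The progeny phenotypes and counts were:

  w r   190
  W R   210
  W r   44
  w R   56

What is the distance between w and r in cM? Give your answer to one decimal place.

The two most frequent classes, W R (210) and w r (190), are the parental types, so the F1 was W R / w r.
The recombinant classes are W r and w R: 44 + 56 = 100.
Recombination frequency = 100/500 = 0.2000 ≈ 20.0%, i.e. 20.0 cM.

20.0 cM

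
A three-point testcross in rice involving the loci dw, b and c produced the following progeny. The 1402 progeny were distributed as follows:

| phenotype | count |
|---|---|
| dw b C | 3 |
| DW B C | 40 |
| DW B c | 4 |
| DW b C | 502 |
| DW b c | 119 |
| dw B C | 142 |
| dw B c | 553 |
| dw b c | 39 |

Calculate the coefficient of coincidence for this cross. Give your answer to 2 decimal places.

0.43

The two most frequent reciprocal classes, dw B c and DW b C, are the parental types, so the F1 was dw B c / DW b C.
The two rarest classes, DW B c and dw b C, are the double crossovers. Comparing them with the parentals, only the dw allele has switched, so dw is the middle locus and the order is c – dw – b.
c–dw: (261 + 7)/1402 = 0.1912; dw–b: (79 + 7)/1402 = 0.0613.
Expected DCO frequency = 0.1912 × 0.0613 ≈ 0.01172; observed = 7/1402 ≈ 0.00499.
Coefficient of coincidence = 0.00499/0.01172 ≈ 0.43.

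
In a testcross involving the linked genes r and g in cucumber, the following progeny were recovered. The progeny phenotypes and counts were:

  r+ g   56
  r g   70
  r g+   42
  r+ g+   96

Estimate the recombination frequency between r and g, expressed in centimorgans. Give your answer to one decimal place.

The two most frequent classes, r+ g+ (96) and r g (70), are the parental types, so the F1 was r+ g+ / r g.
The recombinant classes are r+ g and r g+: 56 + 42 = 98.
Recombination frequency = 98/264 = 0.3712 ≈ 37.1%, i.e. 37.1 centimorgans.

37.1 centimorgans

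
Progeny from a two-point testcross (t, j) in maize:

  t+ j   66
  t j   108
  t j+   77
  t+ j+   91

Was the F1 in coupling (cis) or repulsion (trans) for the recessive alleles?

The two most frequent classes are t+ j+ (91) and t j (108); these are the parental (non-recombinant) types.
So the F1 carried t+ j+ on one chromosome and t j on the other — the recessive alleles are on the same chromosome (cis / coupling).

cis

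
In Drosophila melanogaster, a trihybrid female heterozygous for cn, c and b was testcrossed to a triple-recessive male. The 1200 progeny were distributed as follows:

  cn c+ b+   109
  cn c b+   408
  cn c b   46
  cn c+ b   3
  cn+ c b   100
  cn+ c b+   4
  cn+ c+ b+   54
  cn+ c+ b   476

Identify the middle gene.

The two most frequent reciprocal classes, cn c b+ and cn+ c+ b, are the parental types, so the F1 was cn c b+ / cn+ c+ b.
The two rarest classes, cn+ c b+ and cn c+ b, are the double crossovers. Comparing them with the parentals, only the cn allele has switched, so cn is the middle locus and the order is b – cn – c.

cn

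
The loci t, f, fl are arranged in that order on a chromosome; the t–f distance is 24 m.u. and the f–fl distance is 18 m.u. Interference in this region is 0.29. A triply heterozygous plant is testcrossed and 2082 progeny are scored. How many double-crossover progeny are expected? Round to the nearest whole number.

64

Map distances give recombination frequencies of 0.240 and 0.180 for the two intervals.
With interference 0.29 (so coincidence = 0.71), expected double-crossover frequency = 0.240 × 0.180 × 0.71 = 0.03067.
Expected number = 0.03067 × 2082 = 63.86 ≈ 64.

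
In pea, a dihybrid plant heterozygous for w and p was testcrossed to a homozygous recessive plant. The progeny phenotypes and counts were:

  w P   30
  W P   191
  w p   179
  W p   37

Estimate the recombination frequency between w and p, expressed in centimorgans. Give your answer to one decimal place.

The two most frequent classes, W P (191) and w p (179), are the parental types, so the F1 was W P / w p.
The recombinant classes are W p and w P: 37 + 30 = 67.
Recombination frequency = 67/437 = 0.1533 ≈ 15.3%, i.e. 15.3 centimorgans.

15.3 centimorgans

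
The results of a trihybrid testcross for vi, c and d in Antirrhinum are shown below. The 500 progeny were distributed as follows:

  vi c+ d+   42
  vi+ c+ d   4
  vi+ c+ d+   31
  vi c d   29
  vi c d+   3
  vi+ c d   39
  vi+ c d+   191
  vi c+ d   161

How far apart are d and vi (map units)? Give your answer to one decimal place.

The two most frequent reciprocal classes, vi c+ d and vi+ c d+, are the parental types, so the F1 was vi c+ d / vi+ c d+.
The two rarest classes, vi+ c+ d and vi c d+, are the double crossovers. Comparing them with the parentals, only the vi allele has switched, so vi is the middle locus and the order is c – vi – d.
Crossovers in the vi–d interval produce the single-crossover classes vi c+ d+ and vi+ c d (42 + 39 = 81) plus the double crossovers (7).
RF(vi–d) = (81 + 7) / 500 = 88/500 = 0.1760 → 17.6 map units.

17.6 map units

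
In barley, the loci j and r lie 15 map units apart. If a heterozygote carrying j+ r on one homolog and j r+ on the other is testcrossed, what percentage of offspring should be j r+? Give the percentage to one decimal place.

A map distance of 15 map units corresponds to a recombination frequency of 0.150.
The F1 is j+ r / j r+, so j r+ is a parental gamete class with expected frequency (1 − r)/2 = 0.850/2 = 0.4250.
That is 0.4250 = 42.5% of the progeny.

42.5%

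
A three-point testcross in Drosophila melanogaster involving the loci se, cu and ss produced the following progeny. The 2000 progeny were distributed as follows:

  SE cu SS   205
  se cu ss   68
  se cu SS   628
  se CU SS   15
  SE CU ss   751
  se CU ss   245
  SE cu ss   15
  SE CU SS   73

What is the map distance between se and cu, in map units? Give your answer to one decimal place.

24.0 map units

The two most frequent reciprocal classes, se cu SS and SE CU ss, are the parental types, so the F1 was se cu SS / SE CU ss.
The two rarest classes, se CU SS and SE cu ss, are the double crossovers. Comparing them with the parentals, only the cu allele has switched, so cu is the middle locus and the order is se – cu – ss.
Crossovers in the se–cu interval produce the single-crossover classes SE cu SS and se CU ss (205 + 245 = 450) plus the double crossovers (30).
RF(se–cu) = (450 + 30) / 2000 = 480/2000 = 0.2400 → 24.0 map units.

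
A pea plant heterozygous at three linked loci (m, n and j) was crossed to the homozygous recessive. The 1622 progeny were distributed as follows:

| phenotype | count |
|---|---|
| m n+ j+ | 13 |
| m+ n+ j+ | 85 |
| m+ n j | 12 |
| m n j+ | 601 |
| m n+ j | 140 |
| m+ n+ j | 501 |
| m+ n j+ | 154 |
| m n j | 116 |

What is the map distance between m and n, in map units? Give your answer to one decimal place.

19.7 map units

The two most frequent reciprocal classes, m+ n+ j and m n j+, are the parental types, so the F1 was m+ n+ j / m n j+.
The two rarest classes, m+ n j and m n+ j+, are the double crossovers. Comparing them with the parentals, only the n allele has switched, so n is the middle locus and the order is m – n – j.
Crossovers in the m–n interval produce the single-crossover classes m n+ j and m+ n j+ (140 + 154 = 294) plus the double crossovers (25).
RF(m–n) = (294 + 25) / 1622 = 319/1622 = 0.1967 → 19.7 map units.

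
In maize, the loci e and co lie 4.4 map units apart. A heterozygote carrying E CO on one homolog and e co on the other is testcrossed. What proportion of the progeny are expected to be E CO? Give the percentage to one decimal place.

47.8%

A map distance of 4.4 map units corresponds to a recombination frequency of 0.044.
The F1 is E CO / e co, so E CO is a parental gamete class with expected frequency (1 − r)/2 = 0.956/2 = 0.4780.
That is 0.4780 = 47.8% of the progeny.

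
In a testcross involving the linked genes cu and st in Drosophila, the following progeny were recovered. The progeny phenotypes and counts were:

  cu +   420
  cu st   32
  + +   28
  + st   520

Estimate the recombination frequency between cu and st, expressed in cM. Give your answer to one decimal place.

6.0 cM

The two most frequent classes, + st (520) and cu + (420), are the parental types, so the F1 was + st / cu +.
The recombinant classes are + + and cu st: 28 + 32 = 60.
Recombination frequency = 60/1000 = 0.0600 ≈ 6.0%, i.e. 6.0 cM.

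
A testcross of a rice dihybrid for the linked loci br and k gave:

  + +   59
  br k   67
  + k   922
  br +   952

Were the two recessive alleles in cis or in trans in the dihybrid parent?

The two most frequent classes are + k (922) and br + (952); these are the parental (non-recombinant) types.
So the F1 carried + k on one chromosome and br + on the other — the recessive alleles are on opposite chromosomes (trans / repulsion).

trans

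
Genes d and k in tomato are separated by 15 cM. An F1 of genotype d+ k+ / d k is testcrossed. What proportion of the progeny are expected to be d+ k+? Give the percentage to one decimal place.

A map distance of 15 cM corresponds to a recombination frequency of 0.150.
The F1 is d+ k+ / d k, so d+ k+ is a parental gamete class with expected frequency (1 − r)/2 = 0.850/2 = 0.4250.
That is 0.4250 = 42.5% of the progeny.

42.5%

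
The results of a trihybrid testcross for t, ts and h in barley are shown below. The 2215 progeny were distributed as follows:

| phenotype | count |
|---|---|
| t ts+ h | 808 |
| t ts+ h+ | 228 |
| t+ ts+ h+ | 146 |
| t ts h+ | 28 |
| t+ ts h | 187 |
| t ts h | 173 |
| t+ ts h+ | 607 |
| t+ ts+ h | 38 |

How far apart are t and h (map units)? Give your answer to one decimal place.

The two most frequent reciprocal classes, t ts+ h and t+ ts h+, are the parental types, so the F1 was t ts+ h / t+ ts h+.
The two rarest classes, t+ ts+ h and t ts h+, are the double crossovers. Comparing them with the parentals, only the t allele has switched, so t is the middle locus and the order is h – t – ts.
Crossovers in the h–t interval produce the single-crossover classes t ts+ h+ and t+ ts h (228 + 187 = 415) plus the double crossovers (66).
RF(h–t) = (415 + 66) / 2215 = 481/2215 = 0.2172 → 21.7 map units.

21.7 map units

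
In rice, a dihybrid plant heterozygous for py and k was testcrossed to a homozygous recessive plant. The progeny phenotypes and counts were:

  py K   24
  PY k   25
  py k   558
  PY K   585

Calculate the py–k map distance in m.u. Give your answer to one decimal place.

The two most frequent classes, PY K (585) and py k (558), are the parental types, so the F1 was PY K / py k.
The recombinant classes are PY k and py K: 25 + 24 = 49.
Recombination frequency = 49/1192 = 0.0411 ≈ 4.1%, i.e. 4.1 m.u.

4.1 m.u.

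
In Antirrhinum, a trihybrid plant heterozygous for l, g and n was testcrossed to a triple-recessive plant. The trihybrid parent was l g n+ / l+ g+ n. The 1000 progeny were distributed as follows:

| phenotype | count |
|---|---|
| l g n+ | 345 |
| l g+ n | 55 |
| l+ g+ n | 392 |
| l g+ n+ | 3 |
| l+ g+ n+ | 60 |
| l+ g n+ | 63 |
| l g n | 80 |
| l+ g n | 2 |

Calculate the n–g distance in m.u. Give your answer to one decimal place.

14.5 m.u.

The two rarest classes, l g+ n+ and l+ g n, are the double crossovers. Comparing them with the parentals, only the g allele has switched, so g is the middle locus and the order is n – g – l.
Crossovers in the n–g interval produce the single-crossover classes l g n and l+ g+ n+ (80 + 60 = 140) plus the double crossovers (5).
RF(n–g) = (140 + 5) / 1000 = 145/1000 = 0.1450 → 14.5 m.u.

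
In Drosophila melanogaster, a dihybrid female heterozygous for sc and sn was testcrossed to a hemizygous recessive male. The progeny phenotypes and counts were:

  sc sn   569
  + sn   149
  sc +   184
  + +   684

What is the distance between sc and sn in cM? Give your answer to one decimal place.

The two most frequent classes, + + (684) and sc sn (569), are the parental types, so the F1 was + + / sc sn.
The recombinant classes are + sn and sc +: 149 + 184 = 333.
Recombination frequency = 333/1586 = 0.2100 ≈ 21.0%, i.e. 21.0 cM.

21.0 cM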